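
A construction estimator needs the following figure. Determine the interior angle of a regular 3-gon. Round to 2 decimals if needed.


Shape: regular triangle (3 sides)
Formula: interior angle = (n - 2) * 180 / n
(n - 2) = 1
(n - 2) * 180 = 180
angle = 180 / 3
angle = 60
60 degrees


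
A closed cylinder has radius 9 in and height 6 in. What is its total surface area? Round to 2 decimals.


Shape: closed cylinder
Radius r = 9 in, Height h = 6 in
Formula: SA = 2*pi*r^2 + 2*pi*r*h = 2*pi*r*(r + h)
r + h = 15
2 * r * (r + h) = 2 * 9 * 15 = 270
SA = 270 * pi
SA = 848.23
848.23 in^2


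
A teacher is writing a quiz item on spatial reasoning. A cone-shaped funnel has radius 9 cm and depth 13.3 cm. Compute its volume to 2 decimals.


Shape: cone
Radius r = 9 cm, Height h = 13.3 cm
Formula: V = (1/3) * pi * r^2 * h
r^2 = 81
pi * r^2 * h = pi * 81 * 13.3 = 1077.3 * pi
V = 1077.3 * pi / 3
V = 1128.15
1128.15 cm^3


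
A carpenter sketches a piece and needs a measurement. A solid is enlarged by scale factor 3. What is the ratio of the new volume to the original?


Linear scale factor k = 3
Rule: under a linear scaling by k, volumes scale by k^3.
k^3 = 3 * 3 * 3
k^3 = 9 * 3
k^3 = 27
Volume scales by a factor of 27.
27 (dimensionless)


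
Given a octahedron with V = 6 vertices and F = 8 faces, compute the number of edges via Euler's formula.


Polyhedron: octahedron
Euler's formula for convex polyhedra: V - E + F = 2
Given: V = 6 vertices and F = 8 faces
Solve for E:
E = V + F - 2 = 6 + 8 - 2 = 12
12 edges


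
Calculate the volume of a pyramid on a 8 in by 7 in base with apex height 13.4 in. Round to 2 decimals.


Shape: rectangular pyramid
Base: 8 in x 7 in, Height h = 13.4 in
Formula: V = (1/3) * base_area * h
base_area = 8 * 7 = 56
base_area * h = 56 * 13.4 = 750.4
V = 750.4 / 3
V = 250.13
250.13 in^3


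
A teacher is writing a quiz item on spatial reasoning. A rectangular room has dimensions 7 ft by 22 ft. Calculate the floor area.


Shape: rectangle
Length l = 7 ft, Width w = 22 ft
Formula: A = l * w
A = 7 * 22
A = 154
154 ft^2


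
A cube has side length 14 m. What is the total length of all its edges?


Shape: cube
Side s = 14 m
A cube has 12 edges, all equal.
Formula: total edge length = 12 * s
Total = 12 * 14
Total = 168
168 m


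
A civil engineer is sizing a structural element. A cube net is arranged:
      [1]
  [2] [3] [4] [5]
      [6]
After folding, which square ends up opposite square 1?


Net: cross layout. Take square 3 as the base (bottom).
Fold the four squares in the horizontal row up around 3: 2 -> left, 4 -> right, 5 wraps to the top.
Fold 1 and 6 up from 3: 1 -> back, 6 -> front.
Opposite pairs are therefore: (1, 6), (2, 4), (3, 5).
Face 1 is opposite face 6.
face 6


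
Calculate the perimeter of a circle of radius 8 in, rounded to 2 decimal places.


Shape: circle
Radius r = 8 in
Formula: C = 2 * pi * r
C = 2 * pi * 8
C = 16 * pi
C = 50.27
50.27 in


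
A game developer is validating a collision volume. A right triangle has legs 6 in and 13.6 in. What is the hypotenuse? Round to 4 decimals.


Shape: right triangle
Legs a = 6 in, b = 13.6 in
Formula: c = sqrt(a^2 + b^2)
a^2 = 36, b^2 = 184.96
a^2 + b^2 = 220.96
c = sqrt(220.96)
c = 14.8647
14.8647 in


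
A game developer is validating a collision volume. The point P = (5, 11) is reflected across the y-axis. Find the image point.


Transformation: reflection
Original point: (5, 11)
Rule for reflection over the y-axis: (x, y) -> (-x, y)
Apply: (5, 11) -> (-5, 11)
(-5, 11)


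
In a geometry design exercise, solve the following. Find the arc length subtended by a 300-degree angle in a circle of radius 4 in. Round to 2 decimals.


Shape: circular arc
Radius r = 4 in, Angle = 300 degrees
Formula: L = (angle/360) * 2 * pi * r
2 * pi * r = 8 * pi
L = (300/360) * 8 * pi
L = 6.666667 * pi
L = 20.94
20.94 in


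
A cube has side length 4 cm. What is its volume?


Shape: cube
Side s = 4 cm
Formula: V = s^3
V = 4 * 4 * 4
V = 16 * 4
V = 64
64 cm^3


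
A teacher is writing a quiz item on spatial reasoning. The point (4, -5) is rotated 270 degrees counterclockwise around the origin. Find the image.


Transformation: rotation about the origin
Original point: (4, -5)
Rule for 270 deg counterclockwise: (x, y) -> (y, -x)
Apply: (4, -5) -> (-5, -4)
(-5, -4)


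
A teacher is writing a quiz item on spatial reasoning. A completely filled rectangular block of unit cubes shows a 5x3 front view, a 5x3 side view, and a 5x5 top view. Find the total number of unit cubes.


Orthographic views of a solid rectangular block:
Front view 5 x 3 -> length = 5, height = 3
Side view 5 x 3 -> width = 5, height = 3 (consistent)
Top view 5 x 5 -> confirms length = 5, width = 5
The block is 5 x 5 x 3.
Total unit cubes = 5 * 5 * 3 = 75
75 unit cubes


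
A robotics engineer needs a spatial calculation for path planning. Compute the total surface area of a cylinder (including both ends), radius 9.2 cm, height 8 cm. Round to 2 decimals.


Shape: closed cylinder
Radius r = 9.2 cm, Height h = 8 cm
Formula: SA = 2*pi*r^2 + 2*pi*r*h = 2*pi*r*(r + h)
r + h = 17.2
2 * r * (r + h) = 2 * 9.2 * 17.2 = 316.48
SA = 316.48 * pi
SA = 994.25
994.25 cm^2


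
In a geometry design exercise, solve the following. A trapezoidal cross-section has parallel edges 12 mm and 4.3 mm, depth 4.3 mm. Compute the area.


Shape: trapezoid
Parallel sides a = 12 mm, b = 4.3 mm; Height h = 4.3 mm
Formula: A = (a + b) * h / 2
a + b = 12 + 4.3 = 16.3
A = 16.3 * 4.3 / 2
A = 70.09 / 2
A = 35.045
35.045 mm^2


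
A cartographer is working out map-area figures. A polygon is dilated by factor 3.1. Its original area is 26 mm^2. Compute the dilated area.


Linear scale factor k = 3.1
Original area = 26 mm^2
Rule: under a linear scaling by k, areas scale by k^2.
k^2 = 3.1^2 = 9.61
New area = 26 * 9.61
New area = 249.86
249.86 mm^2


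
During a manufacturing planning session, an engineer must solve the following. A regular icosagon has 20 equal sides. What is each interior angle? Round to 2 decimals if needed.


Shape: regular icosagon (20 sides)
Formula: interior angle = (n - 2) * 180 / n
(n - 2) = 18
(n - 2) * 180 = 3240
angle = 3240 / 20
angle = 162
162 degrees


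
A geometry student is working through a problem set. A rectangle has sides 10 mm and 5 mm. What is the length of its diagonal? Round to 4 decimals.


Shape: rectangle (diagonal via Pythagoras)
Sides: 10 mm and 5 mm
Formula: d = sqrt(l^2 + w^2)
l^2 = 100, w^2 = 25
l^2 + w^2 = 125
d = sqrt(125)
d = 11.1803
11.1803 mm


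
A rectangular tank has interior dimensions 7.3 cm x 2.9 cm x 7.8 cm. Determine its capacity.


Shape: rectangular prism
l = 7.3 cm, w = 2.9 cm, h = 7.8 cm
Formula: V = l * w * h
V = 7.3 * 2.9 * 7.8
V = 21.17 * 7.8
V = 165.126
165.126 cm^3


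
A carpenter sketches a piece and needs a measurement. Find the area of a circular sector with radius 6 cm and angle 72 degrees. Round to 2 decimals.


Shape: circular sector
Radius r = 6 cm, Angle = 72 degrees
Formula: A = (angle/360) * pi * r^2
r^2 = 36
Fraction of circle = 72/360
A = (72/360) * pi * 36
A = 7.2 * pi
A = 22.62
22.62 cm^2


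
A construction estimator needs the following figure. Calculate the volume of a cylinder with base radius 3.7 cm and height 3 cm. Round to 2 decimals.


Shape: cylinder
Radius r = 3.7 cm, Height h = 3 cm
Formula: V = pi * r^2 * h
r^2 = 13.69
V = pi * 13.69 * 3
V = 41.07 * pi
V = 129.03
129.03 cm^3


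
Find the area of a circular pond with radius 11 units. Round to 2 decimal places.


Shape: circle
Radius r = 11 units
Formula: A = pi * r^2
r^2 = 11^2 = 121
A = pi * 121
A = 380.13
380.13 units^2


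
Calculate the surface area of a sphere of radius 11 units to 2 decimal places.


Shape: sphere
Radius r = 11 units
Formula: SA = 4 * pi * r^2
r^2 = 121
SA = 4 * pi * 121
SA = 484 * pi
SA = 1520.53
1520.53 units^2


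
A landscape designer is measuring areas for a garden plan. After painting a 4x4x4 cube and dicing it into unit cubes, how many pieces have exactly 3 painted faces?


Large cube: 4 x 4 x 4, cut into unit cubes.
Cubes with 3 painted faces are at the corners. A cube always has 8 corners.
Count = 8
8 unit cubes


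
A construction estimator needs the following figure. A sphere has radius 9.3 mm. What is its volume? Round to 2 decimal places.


Shape: sphere
Radius r = 9.3 mm
Formula: V = (4/3) * pi * r^3
r^3 = 804.357
(4/3) * 804.357 = 1072.476
V = 1072.476 * pi
V = 3369.28
3369.28 mm^3


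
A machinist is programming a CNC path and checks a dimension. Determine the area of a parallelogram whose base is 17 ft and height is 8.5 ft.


Shape: parallelogram
Base b = 17 ft, Height h = 8.5 ft
Formula: A = b * h
A = 17 * 8.5
A = 144.5
144.5 ft^2


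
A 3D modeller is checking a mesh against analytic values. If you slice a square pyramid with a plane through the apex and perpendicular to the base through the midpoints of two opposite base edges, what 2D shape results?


Solid: square pyramid
Cutting plane: through the apex and perpendicular to the base through the midpoints of two opposite base edges
Visualize the intersection of the plane with the solid's surface.
The boundary of the cut region is a isosceles triangle.
isosceles triangle


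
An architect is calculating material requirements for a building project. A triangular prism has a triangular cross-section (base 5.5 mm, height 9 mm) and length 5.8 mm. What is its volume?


Shape: triangular prism
Triangle base = 5.5 mm, triangle height = 9 mm, prism length L = 5.8 mm
Formula: V = (1/2 * b * h_tri) * L
Cross-section area = 0.5 * 5.5 * 9 = 24.75
V = 24.75 * 5.8
V = 143.55
143.55 mm^3


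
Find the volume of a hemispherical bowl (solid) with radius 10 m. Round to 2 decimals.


Shape: hemisphere (half of a sphere)
Radius r = 10 m
Formula: V = (1/2) * (4/3) * pi * r^3 = (2/3) * pi * r^3
r^3 = 1000
(2/3) * 1000 = 666.666667
V = 666.666667 * pi
V = 2094.4
2094.4 m^3


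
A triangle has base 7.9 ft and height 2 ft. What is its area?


Shape: triangle
Base b = 7.9 ft, Height h = 2 ft
Formula: A = (1/2) * b * h
A = 0.5 * 7.9 * 2
A = 0.5 * 15.8
A = 7.9
7.9 ft^2


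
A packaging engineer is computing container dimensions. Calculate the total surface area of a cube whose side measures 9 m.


Shape: cube
Side s = 9 m
A cube has 6 square faces.
Formula: SA = 6 * s^2
s^2 = 81
SA = 6 * 81
SA = 486
486 m^2


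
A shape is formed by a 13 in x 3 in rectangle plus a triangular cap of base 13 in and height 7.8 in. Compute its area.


Composite shape: rectangle + triangle
Rectangle area = 13 * 3 = 39
Triangle area = 0.5 * 13 * 7.8 = 50.7
Total = 39 + 50.7
Total = 89.7
89.7 in^2


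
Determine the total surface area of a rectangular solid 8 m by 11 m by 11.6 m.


Shape: rectangular prism
l = 8 m, w = 11 m, h = 11.6 m
Formula: SA = 2(lw + lh + wh)
lw = 88, lh = 92.8, wh = 127.6
lw + lh + wh = 308.4
SA = 2 * 308.4
SA = 616.8
616.8 m^2


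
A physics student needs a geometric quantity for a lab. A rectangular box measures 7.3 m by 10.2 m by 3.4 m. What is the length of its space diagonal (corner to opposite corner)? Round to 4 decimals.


Shape: rectangular box (space diagonal)
l = 7.3 m, w = 10.2 m, h = 3.4 m
Visualize: the diagonal of the base, then a right triangle with that diagonal and the height.
Formula: d = sqrt(l^2 + w^2 + h^2)
l^2 + w^2 + h^2 = 53.29 + 104.04 + 11.56 = 168.89
d = sqrt(168.89)
d = 12.9958
12.9958 m


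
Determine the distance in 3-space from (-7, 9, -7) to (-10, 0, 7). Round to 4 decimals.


3D distance between two points
P1 = (-7, 9, -7), P2 = (-10, 0, 7)
Formula: d = sqrt((x2-x1)^2 + (y2-y1)^2 + (z2-z1)^2)
dx = -10 - -7 = -3
dy = 0 - 9 = -9
dz = 7 - -7 = 14
dx^2 + dy^2 + dz^2 = 9 + 81 + 196 = 286
d = sqrt(286)
d = 16.9115
16.9115 units


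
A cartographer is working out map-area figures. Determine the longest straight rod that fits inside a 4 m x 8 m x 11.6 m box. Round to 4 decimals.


Shape: rectangular box (space diagonal)
l = 4 m, w = 8 m, h = 11.6 m
Visualize: the diagonal of the base, then a right triangle with that diagonal and the height.
Formula: d = sqrt(l^2 + w^2 + h^2)
l^2 + w^2 + h^2 = 16 + 64 + 134.56 = 214.56
d = sqrt(214.56)
d = 14.6479
14.6479 m


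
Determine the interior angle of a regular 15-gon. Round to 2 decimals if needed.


Shape: regular pentadecagon (15 sides)
Formula: interior angle = (n - 2) * 180 / n
(n - 2) = 13
(n - 2) * 180 = 2340
angle = 2340 / 15
angle = 156
156 degrees


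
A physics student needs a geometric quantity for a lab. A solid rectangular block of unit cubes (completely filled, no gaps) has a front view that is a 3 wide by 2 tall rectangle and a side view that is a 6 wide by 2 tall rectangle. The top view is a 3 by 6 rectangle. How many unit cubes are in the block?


Orthographic views of a solid rectangular block:
Front view 3 x 2 -> length = 3, height = 2
Side view 6 x 2 -> width = 6, height = 2 (consistent)
Top view 3 x 6 -> confirms length = 3, width = 6
The block is 3 x 6 x 2.
Total unit cubes = 3 * 6 * 2 = 36
36 unit cubes


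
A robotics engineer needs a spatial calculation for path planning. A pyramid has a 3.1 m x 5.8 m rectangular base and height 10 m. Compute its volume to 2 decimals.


Shape: rectangular pyramid
Base: 3.1 m x 5.8 m, Height h = 10 m
Formula: V = (1/3) * base_area * h
base_area = 3.1 * 5.8 = 17.98
base_area * h = 17.98 * 10 = 179.8
V = 179.8 / 3
V = 59.93
59.93 m^3


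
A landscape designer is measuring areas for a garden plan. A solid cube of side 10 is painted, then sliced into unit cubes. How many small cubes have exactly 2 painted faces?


Large cube: 10 x 10 x 10, cut into unit cubes.
n = 10, so n - 2 = 8
Cubes with 2 painted faces lie along the edges, excluding corners.
A cube has 12 edges; each contributes (n - 2) = 8 such cubes.
Count = 12 * 8 = 96
96 unit cubes


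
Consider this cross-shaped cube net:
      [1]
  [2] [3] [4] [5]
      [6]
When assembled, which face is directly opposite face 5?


Net: cross layout. Take square 3 as the base (bottom).
Fold the four squares in the horizontal row up around 3: 2 -> left, 4 -> right, 5 wraps to the top.
Fold 1 and 6 up from 3: 1 -> back, 6 -> front.
Opposite pairs are therefore: (1, 6), (2, 4), (3, 5).
Face 5 is opposite face 3.
face 3


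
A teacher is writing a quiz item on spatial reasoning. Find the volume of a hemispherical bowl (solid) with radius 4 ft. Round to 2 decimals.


Shape: hemisphere (half of a sphere)
Radius r = 4 ft
Formula: V = (1/2) * (4/3) * pi * r^3 = (2/3) * pi * r^3
r^3 = 64
(2/3) * 64 = 42.666667
V = 42.666667 * pi
V = 134.04
134.04 ft^3


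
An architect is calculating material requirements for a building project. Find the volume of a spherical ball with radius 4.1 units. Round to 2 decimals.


Shape: sphere
Radius r = 4.1 units
Formula: V = (4/3) * pi * r^3
r^3 = 68.921
(4/3) * 68.921 = 91.894667
V = 91.894667 * pi
V = 288.7
288.7 units^3


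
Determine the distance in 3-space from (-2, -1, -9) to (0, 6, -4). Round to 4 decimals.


3D distance between two points
P1 = (-2, -1, -9), P2 = (0, 6, -4)
Formula: d = sqrt((x2-x1)^2 + (y2-y1)^2 + (z2-z1)^2)
dx = 0 - -2 = 2
dy = 6 - -1 = 7
dz = -4 - -9 = 5
dx^2 + dy^2 + dz^2 = 4 + 49 + 25 = 78
d = sqrt(78)
d = 8.8318
8.8318 units


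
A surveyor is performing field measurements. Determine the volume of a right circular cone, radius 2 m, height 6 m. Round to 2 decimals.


Shape: cone
Radius r = 2 m, Height h = 6 m
Formula: V = (1/3) * pi * r^2 * h
r^2 = 4
pi * r^2 * h = pi * 4 * 6 = 24 * pi
V = 24 * pi / 3
V = 25.13
25.13 m^3


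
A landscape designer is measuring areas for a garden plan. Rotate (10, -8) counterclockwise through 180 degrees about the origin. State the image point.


Transformation: rotation about the origin
Original point: (10, -8)
Rule for 180 deg: (x, y) -> (-x, -y)
Apply: (10, -8) -> (-10, 8)
(-10, 8)


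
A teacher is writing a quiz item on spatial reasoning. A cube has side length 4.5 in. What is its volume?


Shape: cube
Side s = 4.5 in
Formula: V = s^3
V = 4.5 * 4.5 * 4.5
V = 20.25 * 4.5
V = 91.125
91.125 in^3


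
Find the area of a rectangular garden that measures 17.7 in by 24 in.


Shape: rectangle
Length l = 17.7 in, Width w = 24 in
Formula: A = l * w
A = 17.7 * 24
A = 424.8
424.8 in^2


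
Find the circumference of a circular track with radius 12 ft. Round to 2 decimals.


Shape: circle
Radius r = 12 ft
Formula: C = 2 * pi * r
C = 2 * pi * 12
C = 24 * pi
C = 75.4
75.4 ft


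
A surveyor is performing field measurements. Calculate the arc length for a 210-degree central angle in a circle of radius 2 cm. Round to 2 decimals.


Shape: circular arc
Radius r = 2 cm, Angle = 210 degrees
Formula: L = (angle/360) * 2 * pi * r
2 * pi * r = 4 * pi
L = (210/360) * 4 * pi
L = 2.333333 * pi
L = 7.33
7.33 cm


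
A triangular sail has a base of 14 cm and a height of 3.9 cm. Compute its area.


Shape: triangle
Base b = 14 cm, Height h = 3.9 cm
Formula: A = (1/2) * b * h
A = 0.5 * 14 * 3.9
A = 0.5 * 54.6
A = 27.3
27.3 cm^2


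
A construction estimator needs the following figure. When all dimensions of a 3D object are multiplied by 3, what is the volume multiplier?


Linear scale factor k = 3
Rule: under a linear scaling by k, volumes scale by k^3.
k^3 = 3 * 3 * 3
k^3 = 9 * 3
k^3 = 27
Volume scales by a factor of 27.
27 (dimensionless)


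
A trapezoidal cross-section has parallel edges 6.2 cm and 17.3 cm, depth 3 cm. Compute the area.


Shape: trapezoid
Parallel sides a = 6.2 cm, b = 17.3 cm; Height h = 3 cm
Formula: A = (a + b) * h / 2
a + b = 6.2 + 17.3 = 23.5
A = 23.5 * 3 / 2
A = 70.5 / 2
A = 35.25
35.25 cm^2


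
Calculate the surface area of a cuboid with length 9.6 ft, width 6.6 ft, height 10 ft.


Shape: rectangular prism
l = 9.6 ft, w = 6.6 ft, h = 10 ft
Formula: SA = 2(lw + lh + wh)
lw = 63.36, lh = 96, wh = 66
lw + lh + wh = 225.36
SA = 2 * 225.36
SA = 450.72
450.72 ft^2


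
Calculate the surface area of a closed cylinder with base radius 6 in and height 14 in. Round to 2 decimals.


Shape: closed cylinder
Radius r = 6 in, Height h = 14 in
Formula: SA = 2*pi*r^2 + 2*pi*r*h = 2*pi*r*(r + h)
r + h = 20
2 * r * (r + h) = 2 * 6 * 20 = 240
SA = 240 * pi
SA = 753.98
753.98 in^2


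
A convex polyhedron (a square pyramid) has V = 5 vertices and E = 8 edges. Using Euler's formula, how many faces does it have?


Polyhedron: square pyramid
Euler's formula for convex polyhedra: V - E + F = 2
Given: V = 5 vertices and E = 8 edges
Solve for F:
F = 2 + E - V = 2 + 8 - 5 = 5
5 faces


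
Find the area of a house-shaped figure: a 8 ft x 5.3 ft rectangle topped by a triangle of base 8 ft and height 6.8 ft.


Composite shape: rectangle + triangle
Rectangle area = 8 * 5.3 = 42.4
Triangle area = 0.5 * 8 * 6.8 = 27.2
Total = 42.4 + 27.2
Total = 69.6
69.6 ft^2


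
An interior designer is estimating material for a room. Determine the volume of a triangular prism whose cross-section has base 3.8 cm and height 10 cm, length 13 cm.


Shape: triangular prism
Triangle base = 3.8 cm, triangle height = 10 cm, prism length L = 13 cm
Formula: V = (1/2 * b * h_tri) * L
Cross-section area = 0.5 * 3.8 * 10 = 19
V = 19 * 13
V = 247
247 cm^3


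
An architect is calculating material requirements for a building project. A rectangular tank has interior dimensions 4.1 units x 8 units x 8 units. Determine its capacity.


Shape: rectangular prism
l = 4.1 units, w = 8 units, h = 8 units
Formula: V = l * w * h
V = 4.1 * 8 * 8
V = 32.8 * 8
V = 262.4
262.4 units^3


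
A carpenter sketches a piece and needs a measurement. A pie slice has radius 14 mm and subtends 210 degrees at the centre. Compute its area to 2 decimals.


Shape: circular sector
Radius r = 14 mm, Angle = 210 degrees
Formula: A = (angle/360) * pi * r^2
r^2 = 196
Fraction of circle = 210/360
A = (210/360) * pi * 196
A = 114.333333 * pi
A = 359.19
359.19 mm^2


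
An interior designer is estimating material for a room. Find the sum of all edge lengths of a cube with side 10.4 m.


Shape: cube
Side s = 10.4 m
A cube has 12 edges, all equal.
Formula: total edge length = 12 * s
Total = 12 * 10.4
Total = 124.8
124.8 m


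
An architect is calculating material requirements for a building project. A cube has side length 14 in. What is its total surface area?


Shape: cube
Side s = 14 in
A cube has 6 square faces.
Formula: SA = 6 * s^2
s^2 = 196
SA = 6 * 196
SA = 1176
1176 in^2


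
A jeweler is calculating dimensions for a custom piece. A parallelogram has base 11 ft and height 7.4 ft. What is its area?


Shape: parallelogram
Base b = 11 ft, Height h = 7.4 ft
Formula: A = b * h
A = 11 * 7.4
A = 81.4
81.4 ft^2


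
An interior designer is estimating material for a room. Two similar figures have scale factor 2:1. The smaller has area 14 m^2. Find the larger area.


Linear scale factor k = 2
Original area = 14 m^2
Rule: under a linear scaling by k, areas scale by k^2.
k^2 = 2^2 = 4
New area = 14 * 4
New area = 56
56 m^2


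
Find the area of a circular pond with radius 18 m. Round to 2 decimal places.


Shape: circle
Radius r = 18 m
Formula: A = pi * r^2
r^2 = 18^2 = 324
A = pi * 324
A = 1017.88
1017.88 m^2


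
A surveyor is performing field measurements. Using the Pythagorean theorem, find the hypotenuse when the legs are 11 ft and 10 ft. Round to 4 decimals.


Shape: right triangle
Legs a = 11 ft, b = 10 ft
Formula: c = sqrt(a^2 + b^2)
a^2 = 121, b^2 = 100
a^2 + b^2 = 221
c = sqrt(221)
c = 14.8661
14.8661 ft


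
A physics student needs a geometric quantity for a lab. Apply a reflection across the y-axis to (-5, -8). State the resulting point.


Transformation: reflection
Original point: (-5, -8)
Rule for reflection over the y-axis: (x, y) -> (-x, y)
Apply: (-5, -8) -> (5, -8)
(5, -8)


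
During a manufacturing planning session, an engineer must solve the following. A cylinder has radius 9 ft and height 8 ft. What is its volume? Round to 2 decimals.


Shape: cylinder
Radius r = 9 ft, Height h = 8 ft
Formula: V = pi * r^2 * h
r^2 = 81
V = pi * 81 * 8
V = 648 * pi
V = 2035.75
2035.75 ft^3


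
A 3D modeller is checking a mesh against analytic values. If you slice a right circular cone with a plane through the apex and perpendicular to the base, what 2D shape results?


Solid: right circular cone
Cutting plane: through the apex and perpendicular to the base
Visualize the intersection of the plane with the solid's surface.
The boundary of the cut region is a isosceles triangle.
isosceles triangle


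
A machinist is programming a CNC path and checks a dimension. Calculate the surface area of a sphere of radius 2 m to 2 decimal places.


Shape: sphere
Radius r = 2 m
Formula: SA = 4 * pi * r^2
r^2 = 4
SA = 4 * pi * 4
SA = 16 * pi
SA = 50.27
50.27 m^2


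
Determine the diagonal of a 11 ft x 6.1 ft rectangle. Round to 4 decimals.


Shape: rectangle (diagonal via Pythagoras)
Sides: 11 ft and 6.1 ft
Formula: d = sqrt(l^2 + w^2)
l^2 = 121, w^2 = 37.21
l^2 + w^2 = 158.21
d = sqrt(158.21)
d = 12.5782
12.5782 ft


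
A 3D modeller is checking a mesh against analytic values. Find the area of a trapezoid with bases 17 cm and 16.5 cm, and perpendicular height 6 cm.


Shape: trapezoid
Parallel sides a = 17 cm, b = 16.5 cm; Height h = 6 cm
Formula: A = (a + b) * h / 2
a + b = 17 + 16.5 = 33.5
A = 33.5 * 6 / 2
A = 201 / 2
A = 100.5
100.5 cm^2


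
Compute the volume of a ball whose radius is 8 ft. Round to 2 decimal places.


Shape: sphere
Radius r = 8 ft
Formula: V = (4/3) * pi * r^3
r^3 = 512
(4/3) * 512 = 682.666667
V = 682.666667 * pi
V = 2144.66
2144.66 ft^3


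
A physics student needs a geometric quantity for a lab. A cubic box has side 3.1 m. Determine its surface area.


Shape: cube
Side s = 3.1 m
A cube has 6 square faces.
Formula: SA = 6 * s^2
s^2 = 9.61
SA = 6 * 9.61
SA = 57.66
57.66 m^2


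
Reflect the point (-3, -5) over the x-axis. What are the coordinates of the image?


Transformation: reflection
Original point: (-3, -5)
Rule for reflection over the x-axis: (x, y) -> (x, -y)
Apply: (-3, -5) -> (-3, 5)
(-3, 5)


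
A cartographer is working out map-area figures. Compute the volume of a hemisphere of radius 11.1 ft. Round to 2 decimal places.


Shape: hemisphere (half of a sphere)
Radius r = 11.1 ft
Formula: V = (1/2) * (4/3) * pi * r^3 = (2/3) * pi * r^3
r^3 = 1367.631
(2/3) * 1367.631 = 911.754
V = 911.754 * pi
V = 2864.36
2864.36 ft^3


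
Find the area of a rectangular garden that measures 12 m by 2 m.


Shape: rectangle
Length l = 12 m, Width w = 2 m
Formula: A = l * w
A = 12 * 2
A = 24
24 m^2


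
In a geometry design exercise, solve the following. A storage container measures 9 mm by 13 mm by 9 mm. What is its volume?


Shape: rectangular prism
l = 9 mm, w = 13 mm, h = 9 mm
Formula: V = l * w * h
V = 9 * 13 * 9
V = 117 * 9
V = 1053
1053 mm^3


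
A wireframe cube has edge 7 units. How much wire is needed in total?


Shape: cube
Side s = 7 units
A cube has 12 edges, all equal.
Formula: total edge length = 12 * s
Total = 12 * 7
Total = 84
84 units


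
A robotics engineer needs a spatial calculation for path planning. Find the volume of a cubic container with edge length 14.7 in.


Shape: cube
Side s = 14.7 in
Formula: V = s^3
V = 14.7 * 14.7 * 14.7
V = 216.09 * 14.7
V = 3176.523
3176.523 in^3


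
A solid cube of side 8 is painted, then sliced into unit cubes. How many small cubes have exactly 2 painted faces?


Large cube: 8 x 8 x 8, cut into unit cubes.
n = 8, so n - 2 = 6
Cubes with 2 painted faces lie along the edges, excluding corners.
A cube has 12 edges; each contributes (n - 2) = 6 such cubes.
Count = 12 * 6 = 72
72 unit cubes


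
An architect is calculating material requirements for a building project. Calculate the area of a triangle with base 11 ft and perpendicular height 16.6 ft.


Shape: triangle
Base b = 11 ft, Height h = 16.6 ft
Formula: A = (1/2) * b * h
A = 0.5 * 11 * 16.6
A = 0.5 * 182.6
A = 91.3
91.3 ft^2


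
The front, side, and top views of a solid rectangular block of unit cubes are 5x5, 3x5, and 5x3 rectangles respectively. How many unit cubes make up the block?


Orthographic views of a solid rectangular block:
Front view 5 x 5 -> length = 5, height = 5
Side view 3 x 5 -> width = 3, height = 5 (consistent)
Top view 5 x 3 -> confirms length = 5, width = 3
The block is 5 x 3 x 5.
Total unit cubes = 5 * 3 * 5 = 75
75 unit cubes


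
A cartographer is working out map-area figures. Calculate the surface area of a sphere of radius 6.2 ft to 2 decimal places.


Shape: sphere
Radius r = 6.2 ft
Formula: SA = 4 * pi * r^2
r^2 = 38.44
SA = 4 * pi * 38.44
SA = 153.76 * pi
SA = 483.05
483.05 ft^2


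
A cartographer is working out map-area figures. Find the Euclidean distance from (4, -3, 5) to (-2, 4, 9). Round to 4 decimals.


3D distance between two points
P1 = (4, -3, 5), P2 = (-2, 4, 9)
Formula: d = sqrt((x2-x1)^2 + (y2-y1)^2 + (z2-z1)^2)
dx = -2 - 4 = -6
dy = 4 - -3 = 7
dz = 9 - 5 = 4
dx^2 + dy^2 + dz^2 = 36 + 49 + 16 = 101
d = sqrt(101)
d = 10.0499
10.0499 units


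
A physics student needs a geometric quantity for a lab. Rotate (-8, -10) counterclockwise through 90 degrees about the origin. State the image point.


Transformation: rotation about the origin
Original point: (-8, -10)
Rule for 90 deg counterclockwise: (x, y) -> (-y, x)
Apply: (-8, -10) -> (10, -8)
(10, -8)


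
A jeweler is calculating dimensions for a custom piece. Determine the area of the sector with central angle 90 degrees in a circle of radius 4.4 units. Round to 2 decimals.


Shape: circular sector
Radius r = 4.4 units, Angle = 90 degrees
Formula: A = (angle/360) * pi * r^2
r^2 = 19.36
Fraction of circle = 90/360
A = (90/360) * pi * 19.36
A = 4.84 * pi
A = 15.21
15.21 units^2


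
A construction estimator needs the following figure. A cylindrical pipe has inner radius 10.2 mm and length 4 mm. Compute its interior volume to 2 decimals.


Shape: cylinder
Radius r = 10.2 mm, Height h = 4 mm
Formula: V = pi * r^2 * h
r^2 = 104.04
V = pi * 104.04 * 4
V = 416.16 * pi
V = 1307.41
1307.41 mm^3


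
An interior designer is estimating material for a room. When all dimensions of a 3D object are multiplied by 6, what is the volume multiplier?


Linear scale factor k = 6
Rule: under a linear scaling by k, volumes scale by k^3.
k^3 = 6 * 6 * 6
k^3 = 36 * 6
k^3 = 216
Volume scales by a factor of 216.
216 (dimensionless)


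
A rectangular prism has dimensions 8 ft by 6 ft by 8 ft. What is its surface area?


Shape: rectangular prism
l = 8 ft, w = 6 ft, h = 8 ft
Formula: SA = 2(lw + lh + wh)
lw = 48, lh = 64, wh = 48
lw + lh + wh = 160
SA = 2 * 160
SA = 320
320 ft^2


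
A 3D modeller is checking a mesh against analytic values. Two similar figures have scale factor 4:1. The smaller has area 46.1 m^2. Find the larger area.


Linear scale factor k = 4
Original area = 46.1 m^2
Rule: under a linear scaling by k, areas scale by k^2.
k^2 = 4^2 = 16
New area = 46.1 * 16
New area = 737.6
737.6 m^2


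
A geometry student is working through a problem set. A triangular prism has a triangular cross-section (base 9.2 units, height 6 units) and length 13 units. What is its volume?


Shape: triangular prism
Triangle base = 9.2 units, triangle height = 6 units, prism length L = 13 units
Formula: V = (1/2 * b * h_tri) * L
Cross-section area = 0.5 * 9.2 * 6 = 27.6
V = 27.6 * 13
V = 358.8
358.8 units^3


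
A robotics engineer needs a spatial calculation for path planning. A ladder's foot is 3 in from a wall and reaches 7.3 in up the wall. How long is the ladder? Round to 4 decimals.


Shape: right triangle
Legs a = 3 in, b = 7.3 in
Formula: c = sqrt(a^2 + b^2)
a^2 = 9, b^2 = 53.29
a^2 + b^2 = 62.29
c = sqrt(62.29)
c = 7.8924
7.8924 in


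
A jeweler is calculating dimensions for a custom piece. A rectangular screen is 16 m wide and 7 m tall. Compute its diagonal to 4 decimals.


Shape: rectangle (diagonal via Pythagoras)
Sides: 16 m and 7 m
Formula: d = sqrt(l^2 + w^2)
l^2 = 256, w^2 = 49
l^2 + w^2 = 305
d = sqrt(305)
d = 17.4642
17.4642 m


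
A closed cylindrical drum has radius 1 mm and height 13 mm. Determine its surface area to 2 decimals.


Shape: closed cylinder
Radius r = 1 mm, Height h = 13 mm
Formula: SA = 2*pi*r^2 + 2*pi*r*h = 2*pi*r*(r + h)
r + h = 14
2 * r * (r + h) = 2 * 1 * 14 = 28
SA = 28 * pi
SA = 87.96
87.96 mm^2


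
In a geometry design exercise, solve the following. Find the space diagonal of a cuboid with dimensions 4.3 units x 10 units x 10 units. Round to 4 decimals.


Shape: rectangular box (space diagonal)
l = 4.3 units, w = 10 units, h = 10 units
Visualize: the diagonal of the base, then a right triangle with that diagonal and the height.
Formula: d = sqrt(l^2 + w^2 + h^2)
l^2 + w^2 + h^2 = 18.49 + 100 + 100 = 218.49
d = sqrt(218.49)
d = 14.7814
14.7814 units


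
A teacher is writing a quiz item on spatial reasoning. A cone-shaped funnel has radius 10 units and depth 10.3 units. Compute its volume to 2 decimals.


Shape: cone
Radius r = 10 units, Height h = 10.3 units
Formula: V = (1/3) * pi * r^2 * h
r^2 = 100
pi * r^2 * h = pi * 100 * 10.3 = 1030 * pi
V = 1030 * pi / 3
V = 1078.61
1078.61 units^3


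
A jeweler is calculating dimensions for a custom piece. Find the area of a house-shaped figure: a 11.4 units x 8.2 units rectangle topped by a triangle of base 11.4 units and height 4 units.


Composite shape: rectangle + triangle
Rectangle area = 11.4 * 8.2 = 93.48
Triangle area = 0.5 * 11.4 * 4 = 22.8
Total = 93.48 + 22.8
Total = 116.28
116.28 units^2


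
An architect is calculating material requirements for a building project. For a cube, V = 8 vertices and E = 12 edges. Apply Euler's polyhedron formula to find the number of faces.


Polyhedron: cube
Euler's formula for convex polyhedra: V - E + F = 2
Given: V = 8 vertices and E = 12 edges
Solve for F:
F = 2 + E - V = 2 + 12 - 8 = 6
6 faces


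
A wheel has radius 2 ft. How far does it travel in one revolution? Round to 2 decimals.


Shape: circle
Radius r = 2 ft
Formula: C = 2 * pi * r
C = 2 * pi * 2
C = 4 * pi
C = 12.57
12.57 ft


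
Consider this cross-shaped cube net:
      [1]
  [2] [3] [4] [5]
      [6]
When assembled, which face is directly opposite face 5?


Net: cross layout. Take square 3 as the base (bottom).
Fold the four squares in the horizontal row up around 3: 2 -> left, 4 -> right, 5 wraps to the top.
Fold 1 and 6 up from 3: 1 -> back, 6 -> front.
Opposite pairs are therefore: (1, 6), (2, 4), (3, 5).
Face 5 is opposite face 3.
face 3


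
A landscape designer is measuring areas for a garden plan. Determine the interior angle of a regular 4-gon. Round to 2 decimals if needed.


Shape: regular square (4 sides)
Formula: interior angle = (n - 2) * 180 / n
(n - 2) = 2
(n - 2) * 180 = 360
angle = 360 / 4
angle = 90
90 degrees


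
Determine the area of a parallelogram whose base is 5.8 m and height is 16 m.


Shape: parallelogram
Base b = 5.8 m, Height h = 16 m
Formula: A = b * h
A = 5.8 * 16
A = 92.8
92.8 m^2


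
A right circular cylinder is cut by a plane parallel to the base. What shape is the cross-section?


Solid: right circular cylinder
Cutting plane: parallel to the base
Visualize the intersection of the plane with the solid's surface.
The boundary of the cut region is a circle.
circle


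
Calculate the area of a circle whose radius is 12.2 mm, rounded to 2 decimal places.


Shape: circle
Radius r = 12.2 mm
Formula: A = pi * r^2
r^2 = 12.2^2 = 148.84
A = pi * 148.84
A = 467.59
467.59 mm^2


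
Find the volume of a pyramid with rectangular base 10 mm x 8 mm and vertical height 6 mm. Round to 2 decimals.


Shape: rectangular pyramid
Base: 10 mm x 8 mm, Height h = 6 mm
Formula: V = (1/3) * base_area * h
base_area = 10 * 8 = 80
base_area * h = 80 * 6 = 480
V = 480 / 3
V = 160
160 mm^3


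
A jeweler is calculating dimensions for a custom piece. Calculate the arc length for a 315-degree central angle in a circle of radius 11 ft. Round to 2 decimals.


Shape: circular arc
Radius r = 11 ft, Angle = 315 degrees
Formula: L = (angle/360) * 2 * pi * r
2 * pi * r = 22 * pi
L = (315/360) * 22 * pi
L = 19.25 * pi
L = 60.48
60.48 ft


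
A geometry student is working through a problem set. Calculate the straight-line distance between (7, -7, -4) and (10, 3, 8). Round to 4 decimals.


3D distance between two points
P1 = (7, -7, -4), P2 = (10, 3, 8)
Formula: d = sqrt((x2-x1)^2 + (y2-y1)^2 + (z2-z1)^2)
dx = 10 - 7 = 3
dy = 3 - -7 = 10
dz = 8 - -4 = 12
dx^2 + dy^2 + dz^2 = 9 + 100 + 144 = 253
d = sqrt(253)
d = 15.906
15.906 units


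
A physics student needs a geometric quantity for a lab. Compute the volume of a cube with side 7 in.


Shape: cube
Side s = 7 in
Formula: V = s^3
V = 7 * 7 * 7
V = 49 * 7
V = 343
343 in^3


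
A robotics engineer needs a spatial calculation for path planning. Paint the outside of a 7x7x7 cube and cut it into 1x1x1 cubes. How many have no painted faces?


Large cube: 7 x 7 x 7, cut into unit cubes.
n = 7, so n - 2 = 5
Unpainted cubes form the interior (n - 2)^3 block.
(n - 2)^3 = 5^3 = 125
125 unit cubes


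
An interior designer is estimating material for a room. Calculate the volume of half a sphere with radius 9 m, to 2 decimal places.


Shape: hemisphere (half of a sphere)
Radius r = 9 m
Formula: V = (1/2) * (4/3) * pi * r^3 = (2/3) * pi * r^3
r^3 = 729
(2/3) * 729 = 486
V = 486 * pi
V = 1526.81
1526.81 m^3


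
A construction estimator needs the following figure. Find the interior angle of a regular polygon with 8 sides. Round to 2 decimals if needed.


Shape: regular octagon (8 sides)
Formula: interior angle = (n - 2) * 180 / n
(n - 2) = 6
(n - 2) * 180 = 1080
angle = 1080 / 8
angle = 135
135 degrees


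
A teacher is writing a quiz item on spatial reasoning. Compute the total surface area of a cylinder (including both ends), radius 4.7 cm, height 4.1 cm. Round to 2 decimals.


Shape: closed cylinder
Radius r = 4.7 cm, Height h = 4.1 cm
Formula: SA = 2*pi*r^2 + 2*pi*r*h = 2*pi*r*(r + h)
r + h = 8.8
2 * r * (r + h) = 2 * 4.7 * 8.8 = 82.72
SA = 82.72 * pi
SA = 259.87
259.87 cm^2


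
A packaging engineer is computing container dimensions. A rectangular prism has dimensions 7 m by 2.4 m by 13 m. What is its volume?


Shape: rectangular prism
l = 7 m, w = 2.4 m, h = 13 m
Formula: V = l * w * h
V = 7 * 2.4 * 13
V = 16.8 * 13
V = 218.4
218.4 m^3


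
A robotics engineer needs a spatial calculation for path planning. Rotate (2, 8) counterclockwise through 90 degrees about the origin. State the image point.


Transformation: rotation about the origin
Original point: (2, 8)
Rule for 90 deg counterclockwise: (x, y) -> (-y, x)
Apply: (2, 8) -> (-8, 2)
(-8, 2)


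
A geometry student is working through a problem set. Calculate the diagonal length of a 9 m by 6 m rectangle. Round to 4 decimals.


Shape: rectangle (diagonal via Pythagoras)
Sides: 9 m and 6 m
Formula: d = sqrt(l^2 + w^2)
l^2 = 81, w^2 = 36
l^2 + w^2 = 117
d = sqrt(117)
d = 10.8167
10.8167 m


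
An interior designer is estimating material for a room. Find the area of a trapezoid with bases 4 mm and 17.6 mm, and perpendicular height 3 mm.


Shape: trapezoid
Parallel sides a = 4 mm, b = 17.6 mm; Height h = 3 mm
Formula: A = (a + b) * h / 2
a + b = 4 + 17.6 = 21.6
A = 21.6 * 3 / 2
A = 64.8 / 2
A = 32.4
32.4 mm^2


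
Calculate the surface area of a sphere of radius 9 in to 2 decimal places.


Shape: sphere
Radius r = 9 in
Formula: SA = 4 * pi * r^2
r^2 = 81
SA = 4 * pi * 81
SA = 324 * pi
SA = 1017.88
1017.88 in^2


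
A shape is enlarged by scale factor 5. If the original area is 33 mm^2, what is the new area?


Linear scale factor k = 5
Original area = 33 mm^2
Rule: under a linear scaling by k, areas scale by k^2.
k^2 = 5^2 = 25
New area = 33 * 25
New area = 825
825 mm^2


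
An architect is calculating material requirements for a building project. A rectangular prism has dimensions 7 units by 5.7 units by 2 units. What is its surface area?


Shape: rectangular prism
l = 7 units, w = 5.7 units, h = 2 units
Formula: SA = 2(lw + lh + wh)
lw = 39.9, lh = 14, wh = 11.4
lw + lh + wh = 65.3
SA = 2 * 65.3
SA = 130.6
130.6 units^2


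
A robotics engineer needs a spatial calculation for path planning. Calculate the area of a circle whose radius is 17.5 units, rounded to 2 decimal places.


Shape: circle
Radius r = 17.5 units
Formula: A = pi * r^2
r^2 = 17.5^2 = 306.25
A = pi * 306.25
A = 962.11
962.11 units^2


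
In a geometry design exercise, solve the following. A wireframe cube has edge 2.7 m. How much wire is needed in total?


Shape: cube
Side s = 2.7 m
A cube has 12 edges, all equal.
Formula: total edge length = 12 * s
Total = 12 * 2.7
Total = 32.4
32.4 m


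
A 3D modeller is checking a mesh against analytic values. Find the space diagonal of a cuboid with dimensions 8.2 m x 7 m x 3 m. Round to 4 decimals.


Shape: rectangular box (space diagonal)
l = 8.2 m, w = 7 m, h = 3 m
Visualize: the diagonal of the base, then a right triangle with that diagonal and the height.
Formula: d = sqrt(l^2 + w^2 + h^2)
l^2 + w^2 + h^2 = 67.24 + 49 + 9 = 125.24
d = sqrt(125.24)
d = 11.1911
11.1911 m


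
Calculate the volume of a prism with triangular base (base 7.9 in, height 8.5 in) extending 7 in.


Shape: triangular prism
Triangle base = 7.9 in, triangle height = 8.5 in, prism length L = 7 in
Formula: V = (1/2 * b * h_tri) * L
Cross-section area = 0.5 * 7.9 * 8.5 = 33.575
V = 33.575 * 7
V = 235.025
235.025 in^3


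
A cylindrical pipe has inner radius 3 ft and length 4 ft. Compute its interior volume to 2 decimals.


Shape: cylinder
Radius r = 3 ft, Height h = 4 ft
Formula: V = pi * r^2 * h
r^2 = 9
V = pi * 9 * 4
V = 36 * pi
V = 113.1
113.1 ft^3


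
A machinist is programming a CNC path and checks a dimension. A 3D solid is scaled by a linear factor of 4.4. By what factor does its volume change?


Linear scale factor k = 4.4
Rule: under a linear scaling by k, volumes scale by k^3.
k^3 = 4.4 * 4.4 * 4.4
k^3 = 19.36 * 4.4
k^3 = 85.184
Volume scales by a factor of 85.184.
85.184 (dimensionless)
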